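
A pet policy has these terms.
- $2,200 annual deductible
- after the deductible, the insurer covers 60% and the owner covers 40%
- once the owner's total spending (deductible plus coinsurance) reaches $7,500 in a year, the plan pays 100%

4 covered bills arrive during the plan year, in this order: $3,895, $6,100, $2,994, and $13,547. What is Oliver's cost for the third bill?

Claim 1 — $3,895: $2,200 finishes the deductible; $1,695 goes to coinsurance; owner's 40% is $678. Owner owes $2,878 (running OOP $2,878).
Claim 2 — $6,100: deductible met; 40% of $6,100 = $2,440. Owner pays $2,440; OOP now $5,318.
Claim 3 — $2,994: 40% coinsurance on $2,994 = $1,197.60. Owner owes $1,197.60 (running OOP $6,515.60).

$1,197.60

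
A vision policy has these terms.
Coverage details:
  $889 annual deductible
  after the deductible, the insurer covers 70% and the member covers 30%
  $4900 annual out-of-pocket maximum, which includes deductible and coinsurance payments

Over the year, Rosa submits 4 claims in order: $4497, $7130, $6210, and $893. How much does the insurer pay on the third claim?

$5420.40

Bill 1, $4497: $889 to deductible, leaving $3608; member's 30% is $1082.40. Member pays $1971.40; OOP now $1971.40. Plan pays $4497 − $1971.40 = $2525.60.
Bill 2, $7130: deductible already satisfied, so member's share is 30% × $7130 = $2139. Member owes $2139 (running OOP $4110.40). Insurer: $7130 − $2139 = $4991.
Bill 3, $6210: deductible already satisfied, so member's share is 30% × $6210 = $1863. Adding that to $4110.40 gives $5973.40, past the $4900 cap; member pays only $4900 − $4110.40 = $789.60. Plan pays $6210 − $789.60 = $5420.40.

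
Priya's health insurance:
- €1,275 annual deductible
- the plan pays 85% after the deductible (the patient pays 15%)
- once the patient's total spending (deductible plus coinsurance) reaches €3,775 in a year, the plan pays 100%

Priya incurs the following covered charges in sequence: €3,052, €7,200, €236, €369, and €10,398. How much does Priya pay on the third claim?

€35.40

Claim 1 — €3,052: deductible takes €1,275, €1,777 remains; 15% of €1,777 = €266.55. Cost to patient: €1,541.55. OOP to date €1,541.55.
Claim 2 — €7,200: 15% coinsurance on €7,200 = €1,080. Patient pays €1,080; OOP now €2,621.55.
Claim 3 — €236: deductible already satisfied, so patient's share is 15% × €236 = €35.40. Patient pays €35.40; OOP now €2,656.95.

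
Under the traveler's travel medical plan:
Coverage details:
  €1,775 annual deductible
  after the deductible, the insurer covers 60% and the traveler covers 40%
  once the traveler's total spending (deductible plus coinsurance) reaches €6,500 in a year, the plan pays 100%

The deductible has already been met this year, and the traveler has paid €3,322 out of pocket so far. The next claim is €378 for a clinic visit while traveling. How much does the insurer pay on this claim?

The deductible is already satisfied, so the full bill goes to coinsurance.
Coinsurance: €378 × 40% = €151.20.
Total out-of-pocket so far would be €3,322 + €151.20 = €3,473.20, below the €6,500 cap — no reduction.
Insurer pays the balance: €378 − €151.20 = €226.80.

€226.80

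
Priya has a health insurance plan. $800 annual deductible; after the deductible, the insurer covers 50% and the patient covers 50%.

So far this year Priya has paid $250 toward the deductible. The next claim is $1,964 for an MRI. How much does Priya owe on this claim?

Remaining deductible: $800 − $250 = $550.
That leaves $1,964 − $550 = $1,414 for coinsurance.
Patient's 50% share of $1,414 is $707.
Patient responsibility: $550 + $707 = $1,257.

$1,257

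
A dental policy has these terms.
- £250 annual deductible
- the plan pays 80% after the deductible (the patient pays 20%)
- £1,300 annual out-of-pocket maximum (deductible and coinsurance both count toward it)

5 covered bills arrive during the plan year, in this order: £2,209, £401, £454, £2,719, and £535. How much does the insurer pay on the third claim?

Claim 1 — £2,209: £250 finishes the deductible; £1,959 goes to coinsurance; 20% of £1,959 = £391.80. Patient owes £641.80 (running OOP £641.80). Insurer: £2,209 − £641.80 = £1,567.20.
Claim 2 — £401: 20% coinsurance on £401 = £80.20. Patient owes £80.20 (running OOP £722). Plan pays £401 − £80.20 = £320.80.
Claim 3 — £454: deductible met; 20% of £454 = £90.80. Cost to patient: £90.80. OOP to date £812.80. Plan pays £454 − £90.80 = £363.20.

£363.20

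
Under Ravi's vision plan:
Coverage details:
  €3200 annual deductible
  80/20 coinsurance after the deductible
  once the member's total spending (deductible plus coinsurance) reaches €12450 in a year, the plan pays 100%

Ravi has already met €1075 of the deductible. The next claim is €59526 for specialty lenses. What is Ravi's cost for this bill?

€11375

€1075 of the €3200 deductible is already met, leaving €2125.
That leaves €59526 − €2125 = €57401 for coinsurance.
Member's 20% share of €57401 is €11480.20.
So the member owes €2125 + €11480.20 = €13605.20 before any cap.
Year-to-date out-of-pocket would reach €1075 + €13605.20 = €14680.20, above the €12450 maximum, so the member pays only €12450 − €1075 = €11375.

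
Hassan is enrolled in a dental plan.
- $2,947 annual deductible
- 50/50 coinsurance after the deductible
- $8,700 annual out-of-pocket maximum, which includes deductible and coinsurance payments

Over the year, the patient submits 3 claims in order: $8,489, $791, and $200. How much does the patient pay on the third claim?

Bill 1, $8,489: deductible takes $2,947, $5,542 remains; 50% of $5,542 = $2,771. Patient pays $5,718; OOP now $5,718.
Bill 2, $791: deductible met; 50% of $791 = $395.50. Patient owes $395.50 (running OOP $6,113.50).
Bill 3, $200: 50% coinsurance on $200 = $100. Cost to patient: $100. OOP to date $6,213.50.

$100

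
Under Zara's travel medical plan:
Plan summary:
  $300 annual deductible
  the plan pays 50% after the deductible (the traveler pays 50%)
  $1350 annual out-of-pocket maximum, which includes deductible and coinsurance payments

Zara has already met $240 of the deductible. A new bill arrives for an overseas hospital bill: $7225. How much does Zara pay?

$1110

Deductible still to meet: $300 − $240 = $60.
After the $60 deductible portion, $7225 − $60 = $7165 is subject to coinsurance.
Coinsurance: $7165 × 50% = $3582.50.
Traveler responsibility before any cap: $60 + $3582.50 = $3642.50.
Year-to-date out-of-pocket would reach $240 + $3642.50 = $3882.50, above the $1350 maximum, so the traveler pays only $1350 − $240 = $1110.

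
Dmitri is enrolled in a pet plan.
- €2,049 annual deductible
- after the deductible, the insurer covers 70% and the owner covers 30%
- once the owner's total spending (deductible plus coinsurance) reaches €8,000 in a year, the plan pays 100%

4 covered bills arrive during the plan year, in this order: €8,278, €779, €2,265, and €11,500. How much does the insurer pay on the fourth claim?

Claim 1 (€8,278): deductible takes €2,049, €6,229 remains; owner's 30% is €1,868.70. Owner owes €3,917.70 (running OOP €3,917.70). Insurer: €8,278 − €3,917.70 = €4,360.30.
Claim 2 (€779): deductible met; 30% of €779 = €233.70. Owner pays €233.70; OOP now €4,151.40. Plan pays €779 − €233.70 = €545.30.
Claim 3 (€2,265): deductible met; 30% of €2,265 = €679.50. Owner pays €679.50; OOP now €4,830.90. Plan pays €2,265 − €679.50 = €1,585.50.
Claim 4 (€11,500): deductible already satisfied, so owner's share is 30% × €11,500 = €3,450. Adding that to €4,830.90 gives €8,280.90, past the €8,000 cap; owner pays only €8,000 − €4,830.90 = €3,169.10. Plan pays €11,500 − €3,169.10 = €8,330.90.

€8,330.90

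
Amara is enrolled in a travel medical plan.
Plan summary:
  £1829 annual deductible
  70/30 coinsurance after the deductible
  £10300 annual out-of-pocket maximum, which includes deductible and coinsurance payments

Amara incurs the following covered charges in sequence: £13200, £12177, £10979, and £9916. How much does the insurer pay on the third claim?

#1 (£13200): £1829 to deductible, leaving £11371; 30% of £11371 = £3411.30. Cost to traveler: £5240.30. OOP to date £5240.30. Insurer: £13200 − £5240.30 = £7959.70.
#2 (£12177): deductible met; 30% of £12177 = £3653.10. Traveler pays £3653.10; OOP now £8893.40. Insurer: £12177 − £3653.10 = £8523.90.
#3 (£10979): deductible already satisfied, so traveler's share is 30% × £10979 = £3293.70. OOP would hit £12187.10 > £10300, so the cap limits the traveler to £10300 − £8893.40 = £1406.60. Insurer: £10979 − £1406.60 = £9572.40.

£9572.40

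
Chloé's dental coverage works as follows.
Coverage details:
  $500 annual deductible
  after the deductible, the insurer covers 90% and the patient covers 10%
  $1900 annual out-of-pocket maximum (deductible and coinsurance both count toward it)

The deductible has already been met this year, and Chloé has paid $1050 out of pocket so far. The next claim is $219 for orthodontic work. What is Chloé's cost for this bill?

$21.90

The deductible is already satisfied, so the full bill goes to coinsurance.
10% of $219 = $21.90 falls to the patient.
Year-to-date out-of-pocket becomes $1050 + $21.90 = $1071.90, still under the $1900 maximum, so no cap applies.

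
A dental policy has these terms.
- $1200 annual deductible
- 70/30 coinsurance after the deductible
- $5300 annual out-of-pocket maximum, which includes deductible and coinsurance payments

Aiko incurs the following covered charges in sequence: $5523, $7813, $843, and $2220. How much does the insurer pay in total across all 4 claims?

#1 ($5523): $1200 to deductible, leaving $4323; coinsurance $4323 × 30% = $1296.90. Patient owes $2496.90 (running OOP $2496.90). Insurer: $5523 − $2496.90 = $3026.10.
#2 ($7813): 30% coinsurance on $7813 = $2343.90. Patient owes $2343.90 (running OOP $4840.80). Plan pays $7813 − $2343.90 = $5469.10.
#3 ($843): 30% coinsurance on $843 = $252.90. Patient pays $252.90; OOP now $5093.70. Insurer: $843 − $252.90 = $590.10.
#4 ($2220): deductible met; 30% of $2220 = $666. That would push OOP to $5759.70, over the $5300 cap, so patient pays $5300 − $5093.70 = $206.30. Insurer: $2220 − $206.30 = $2013.70.
Insurer total: $3026.10 + $5469.10 + $590.10 + $2013.70 = $11099.

$11099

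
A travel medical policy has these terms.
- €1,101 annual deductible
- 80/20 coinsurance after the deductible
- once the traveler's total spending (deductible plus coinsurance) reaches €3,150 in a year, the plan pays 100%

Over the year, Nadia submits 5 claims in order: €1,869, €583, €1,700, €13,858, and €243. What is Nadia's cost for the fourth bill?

€1,438.80

#1 (€1,869): €1,101 finishes the deductible; €768 goes to coinsurance; 20% of €768 = €153.60. Traveler owes €1,254.60 (running OOP €1,254.60).
#2 (€583): deductible already satisfied, so traveler's share is 20% × €583 = €116.60. Traveler pays €116.60; OOP now €1,371.20.
#3 (€1,700): deductible already satisfied, so traveler's share is 20% × €1,700 = €340. Cost to traveler: €340. OOP to date €1,711.20.
#4 (€13,858): deductible met; 20% of €13,858 = €2,771.60. That would push OOP to €4,482.80, over the €3,150 cap, so traveler pays €3,150 − €1,711.20 = €1,438.80.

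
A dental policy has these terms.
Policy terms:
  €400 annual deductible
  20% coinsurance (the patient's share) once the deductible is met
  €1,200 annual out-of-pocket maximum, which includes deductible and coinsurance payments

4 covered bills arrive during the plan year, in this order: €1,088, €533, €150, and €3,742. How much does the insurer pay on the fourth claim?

€3,216.20

Claim 1 (€1,088): €400 finishes the deductible; €688 goes to coinsurance; 20% of €688 = €137.60. Patient owes €537.60 (running OOP €537.60). Plan pays €1,088 − €537.60 = €550.40.
Claim 2 (€533): deductible met; 20% of €533 = €106.60. Cost to patient: €106.60. OOP to date €644.20. Insurer: €533 − €106.60 = €426.40.
Claim 3 (€150): deductible already satisfied, so patient's share is 20% × €150 = €30. Cost to patient: €30. OOP to date €674.20. Insurer: €150 − €30 = €120.
Claim 4 (€3,742): deductible already satisfied, so patient's share is 20% × €3,742 = €748.40. Adding that to €674.20 gives €1,422.60, past the €1,200 cap; patient pays only €1,200 − €674.20 = €525.80. Insurer: €3,742 − €525.80 = €3,216.20.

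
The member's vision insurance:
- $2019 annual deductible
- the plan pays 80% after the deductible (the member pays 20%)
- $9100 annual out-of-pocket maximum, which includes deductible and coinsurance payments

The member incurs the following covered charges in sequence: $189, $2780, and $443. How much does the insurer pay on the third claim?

$354.40

Bill 1, $189: fully absorbed by the deductible. Member pays $189; OOP now $189. Insurer: $189 − $189 = $0.
Bill 2, $2780: deductible takes $1830, $950 remains; coinsurance $950 × 20% = $190. Member pays $2020; OOP now $2209. Plan pays $2780 − $2020 = $760.
Bill 3, $443: deductible met; 20% of $443 = $88.60. Member pays $88.60; OOP now $2297.60. Insurer: $443 − $88.60 = $354.40.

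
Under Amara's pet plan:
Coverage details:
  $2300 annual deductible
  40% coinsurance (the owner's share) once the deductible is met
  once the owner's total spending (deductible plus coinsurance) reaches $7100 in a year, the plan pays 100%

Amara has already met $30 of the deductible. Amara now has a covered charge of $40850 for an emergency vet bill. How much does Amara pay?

$7070

Remaining deductible: $2300 − $30 = $2270.
The remaining $38580 (= $40850 − $2270) moves to coinsurance.
Owner's 40% share of $38580 is $15432.
That puts the owner's cost at $2270 + $15432 = $17702 before any cap.
That would bring total out-of-pocket to $17732, past the $7100 cap. The owner is capped at $7100 − $30 = $7070 on this claim.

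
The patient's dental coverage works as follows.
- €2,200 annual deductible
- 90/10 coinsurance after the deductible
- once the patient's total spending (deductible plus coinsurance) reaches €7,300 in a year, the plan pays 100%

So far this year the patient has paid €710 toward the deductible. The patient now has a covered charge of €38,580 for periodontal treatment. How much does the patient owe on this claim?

Deductible still to meet: €2,200 − €710 = €1,490.
After the €1,490 deductible portion, €38,580 − €1,490 = €37,090 is subject to coinsurance.
Patient's 10% share of €37,090 is €3,709.
So the patient owes €1,490 + €3,709 = €5,199 before any cap.
Year-to-date out-of-pocket becomes €710 + €5,199 = €5,909, still under the €7,300 maximum, so no cap applies.

€5,199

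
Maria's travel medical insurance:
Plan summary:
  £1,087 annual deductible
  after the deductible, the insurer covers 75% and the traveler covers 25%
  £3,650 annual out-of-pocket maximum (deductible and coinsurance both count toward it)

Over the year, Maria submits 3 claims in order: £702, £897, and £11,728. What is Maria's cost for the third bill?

£2,435

Claim 1 (£702): fully absorbed by the deductible. Traveler owes £702 (running OOP £702).
Claim 2 (£897): deductible takes £385, £512 remains; 25% of £512 = £128. Cost to traveler: £513. OOP to date £1,215.
Claim 3 (£11,728): 25% coinsurance on £11,728 = £2,932. OOP would hit £4,147 > £3,650, so the cap limits the traveler to £3,650 − £1,215 = £2,435.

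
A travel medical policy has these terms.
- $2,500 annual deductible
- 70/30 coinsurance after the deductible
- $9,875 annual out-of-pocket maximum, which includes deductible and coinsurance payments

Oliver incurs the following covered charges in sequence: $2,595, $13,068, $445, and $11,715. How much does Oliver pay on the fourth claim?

#1 ($2,595): deductible takes $2,500, $95 remains; traveler's 30% is $28.50. Traveler pays $2,528.50; OOP now $2,528.50.
#2 ($13,068): deductible met; 30% of $13,068 = $3,920.40. Traveler owes $3,920.40 (running OOP $6,448.90).
#3 ($445): deductible met; 30% of $445 = $133.50. Traveler owes $133.50 (running OOP $6,582.40).
#4 ($11,715): deductible already satisfied, so traveler's share is 30% × $11,715 = $3,514.50. Adding that to $6,582.40 gives $10,096.90, past the $9,875 cap; traveler pays only $9,875 − $6,582.40 = $3,292.60.

$3,292.60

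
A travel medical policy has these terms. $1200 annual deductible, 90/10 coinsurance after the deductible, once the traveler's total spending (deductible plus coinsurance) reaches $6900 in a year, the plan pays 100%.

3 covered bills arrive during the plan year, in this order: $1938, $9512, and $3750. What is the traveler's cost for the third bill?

$375

Bill 1, $1938: deductible takes $1200, $738 remains; traveler's 10% is $73.80. Traveler pays $1273.80; OOP now $1273.80.
Bill 2, $9512: deductible already satisfied, so traveler's share is 10% × $9512 = $951.20. Cost to traveler: $951.20. OOP to date $2225.
Bill 3, $3750: deductible met; 10% of $3750 = $375. Traveler owes $375 (running OOP $2600).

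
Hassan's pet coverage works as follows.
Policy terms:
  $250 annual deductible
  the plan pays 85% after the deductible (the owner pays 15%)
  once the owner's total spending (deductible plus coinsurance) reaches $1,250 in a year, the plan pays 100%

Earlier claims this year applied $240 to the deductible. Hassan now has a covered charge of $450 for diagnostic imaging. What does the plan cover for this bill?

$374

$240 of the $250 deductible is already met, leaving $10.
The remaining $440 (= $450 − $10) moves to coinsurance.
15% of $440 = $66 falls to the owner.
Owner responsibility before any cap: $10 + $66 = $76.
Total out-of-pocket so far would be $240 + $76 = $316, below the $1,250 cap — no reduction.
Insurer pays the balance: $450 − $76 = $374.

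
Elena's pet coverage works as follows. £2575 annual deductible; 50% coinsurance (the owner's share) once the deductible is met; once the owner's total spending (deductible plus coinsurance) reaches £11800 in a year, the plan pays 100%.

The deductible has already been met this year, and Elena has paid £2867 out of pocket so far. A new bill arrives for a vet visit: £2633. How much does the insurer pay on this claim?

£1316.50

The deductible is already satisfied, so the full bill goes to coinsurance.
50% of £2633 = £1316.50 falls to the owner.
Year-to-date out-of-pocket becomes £2867 + £1316.50 = £4183.50, still under the £11800 maximum, so no cap applies.
The plan picks up £2633 − £1316.50 = £1316.50.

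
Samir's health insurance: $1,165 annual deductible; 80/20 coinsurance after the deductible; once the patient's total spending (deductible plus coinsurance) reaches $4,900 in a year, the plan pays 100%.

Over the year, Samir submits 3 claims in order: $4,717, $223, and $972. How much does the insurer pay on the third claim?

#1 ($4,717): deductible takes $1,165, $3,552 remains; coinsurance $3,552 × 20% = $710.40. Patient owes $1,875.40 (running OOP $1,875.40). Plan pays $4,717 − $1,875.40 = $2,841.60.
#2 ($223): 20% coinsurance on $223 = $44.60. Patient owes $44.60 (running OOP $1,920). Insurer: $223 − $44.60 = $178.40.
#3 ($972): deductible already satisfied, so patient's share is 20% × $972 = $194.40. Cost to patient: $194.40. OOP to date $2,114.40. Plan pays $972 − $194.40 = $777.60.

$777.60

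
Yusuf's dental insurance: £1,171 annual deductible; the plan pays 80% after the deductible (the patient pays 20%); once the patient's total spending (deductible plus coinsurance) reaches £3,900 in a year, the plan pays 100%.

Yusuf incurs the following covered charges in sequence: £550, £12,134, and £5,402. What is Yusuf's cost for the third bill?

£426.40

#1 (£550): entire amount goes to the deductible. Patient pays £550; OOP now £550.
#2 (£12,134): £621 finishes the deductible; £11,513 goes to coinsurance; patient's 20% is £2,302.60. Patient owes £2,923.60 (running OOP £3,473.60).
#3 (£5,402): deductible met; 20% of £5,402 = £1,080.40. OOP would hit £4,554 > £3,900, so the cap limits the patient to £3,900 − £3,473.60 = £426.40.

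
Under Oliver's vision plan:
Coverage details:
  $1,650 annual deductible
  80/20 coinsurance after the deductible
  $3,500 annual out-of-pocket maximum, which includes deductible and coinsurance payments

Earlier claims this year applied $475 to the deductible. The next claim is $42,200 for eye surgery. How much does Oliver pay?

$475 of the $1,650 deductible is already met, leaving $1,175.
That leaves $42,200 − $1,175 = $41,025 for coinsurance.
Coinsurance: $41,025 × 20% = $8,205.
Member responsibility before any cap: $1,175 + $8,205 = $9,380.
Year-to-date out-of-pocket would reach $475 + $9,380 = $9,855, above the $3,500 maximum, so the member pays only $3,500 − $475 = $3,025.

$3,025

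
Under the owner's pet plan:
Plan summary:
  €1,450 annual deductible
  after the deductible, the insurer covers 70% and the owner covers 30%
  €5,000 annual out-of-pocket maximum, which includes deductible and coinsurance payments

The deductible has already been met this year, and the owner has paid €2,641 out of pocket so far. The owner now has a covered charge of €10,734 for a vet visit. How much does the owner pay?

€2,359

The deductible is already satisfied, so the full bill goes to coinsurance.
30% of €10,734 = €3,220.20 falls to the owner.
Year-to-date out-of-pocket would reach €2,641 + €3,220.20 = €5,861.20, above the €5,000 maximum, so the owner pays only €5,000 − €2,641 = €2,359.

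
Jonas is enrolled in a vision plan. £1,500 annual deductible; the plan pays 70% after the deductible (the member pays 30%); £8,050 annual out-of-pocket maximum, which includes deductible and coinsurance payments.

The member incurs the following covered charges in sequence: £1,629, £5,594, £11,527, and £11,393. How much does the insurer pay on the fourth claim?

£10,018

Bill 1, £1,629: deductible takes £1,500, £129 remains; coinsurance £129 × 30% = £38.70. Cost to member: £1,538.70. OOP to date £1,538.70. Plan pays £1,629 − £1,538.70 = £90.30.
Bill 2, £5,594: deductible met; 30% of £5,594 = £1,678.20. Member pays £1,678.20; OOP now £3,216.90. Plan pays £5,594 − £1,678.20 = £3,915.80.
Bill 3, £11,527: 30% coinsurance on £11,527 = £3,458.10. Member owes £3,458.10 (running OOP £6,675). Plan pays £11,527 − £3,458.10 = £8,068.90.
Bill 4, £11,393: deductible met; 30% of £11,393 = £3,417.90. Adding that to £6,675 gives £10,092.90, past the £8,050 cap; member pays only £8,050 − £6,675 = £1,375. Insurer: £11,393 − £1,375 = £10,018.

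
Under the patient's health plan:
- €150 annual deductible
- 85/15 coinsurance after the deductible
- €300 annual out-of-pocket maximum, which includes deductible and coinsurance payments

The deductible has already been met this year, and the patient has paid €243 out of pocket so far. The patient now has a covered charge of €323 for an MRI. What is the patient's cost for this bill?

The deductible is already satisfied, so the full bill goes to coinsurance.
15% of €323 = €48.45 falls to the patient.
Total out-of-pocket so far would be €243 + €48.45 = €291.45, below the €300 cap — no reduction.

€48.45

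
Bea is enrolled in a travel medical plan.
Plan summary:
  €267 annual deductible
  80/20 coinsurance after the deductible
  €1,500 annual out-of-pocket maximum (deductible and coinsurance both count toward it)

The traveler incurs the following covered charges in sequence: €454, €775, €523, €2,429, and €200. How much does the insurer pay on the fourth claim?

Claim 1 (€454): €267 to deductible, leaving €187; coinsurance €187 × 20% = €37.40. Traveler owes €304.40 (running OOP €304.40). Plan pays €454 − €304.40 = €149.60.
Claim 2 (€775): deductible met; 20% of €775 = €155. Cost to traveler: €155. OOP to date €459.40. Plan pays €775 − €155 = €620.
Claim 3 (€523): 20% coinsurance on €523 = €104.60. Cost to traveler: €104.60. OOP to date €564. Insurer: €523 − €104.60 = €418.40.
Claim 4 (€2,429): 20% coinsurance on €2,429 = €485.80. Traveler pays €485.80; OOP now €1,049.80. Insurer: €2,429 − €485.80 = €1,943.20.

€1,943.20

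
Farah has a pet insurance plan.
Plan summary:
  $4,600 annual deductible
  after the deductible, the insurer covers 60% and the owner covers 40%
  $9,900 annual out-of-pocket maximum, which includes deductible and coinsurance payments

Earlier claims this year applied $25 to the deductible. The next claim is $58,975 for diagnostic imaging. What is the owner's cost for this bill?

Deductible still to meet: $4,600 − $25 = $4,575.
After the $4,575 deductible portion, $58,975 − $4,575 = $54,400 is subject to coinsurance.
40% of $54,400 = $21,760 falls to the owner.
So the owner owes $4,575 + $21,760 = $26,335 before any cap.
Year-to-date out-of-pocket would reach $25 + $26,335 = $26,360, above the $9,900 maximum, so the owner pays only $9,900 − $25 = $9,875.

$9,875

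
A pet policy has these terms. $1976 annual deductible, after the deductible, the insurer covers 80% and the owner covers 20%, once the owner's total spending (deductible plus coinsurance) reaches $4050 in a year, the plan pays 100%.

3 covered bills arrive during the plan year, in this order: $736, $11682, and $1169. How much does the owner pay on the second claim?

$3314

#1 ($736): fully absorbed by the deductible. Cost to owner: $736. OOP to date $736.
#2 ($11682): $1240 to deductible, leaving $10442; 20% of $10442 = $2088.40. Deductible plus coinsurance: $1240 + $2088.40 = $3328.40. Adding that to $736 gives $4064.40, past the $4050 cap; owner pays only $4050 − $736 = $3314.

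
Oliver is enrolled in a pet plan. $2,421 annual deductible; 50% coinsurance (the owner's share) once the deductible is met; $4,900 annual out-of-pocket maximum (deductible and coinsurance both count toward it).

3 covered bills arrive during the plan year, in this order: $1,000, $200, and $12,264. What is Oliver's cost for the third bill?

$3,700

Bill 1, $1,000: entire amount goes to the deductible. Owner owes $1,000 (running OOP $1,000).
Bill 2, $200: all of it applies to the deductible. Owner pays $200; OOP now $1,200.
Bill 3, $12,264: $1,221 finishes the deductible; $11,043 goes to coinsurance; owner's 50% is $5,521.50. Together that's $1,221 + $5,521.50 = $6,742.50. That would push OOP to $7,942.50, over the $4,900 cap, so owner pays $4,900 − $1,200 = $3,700.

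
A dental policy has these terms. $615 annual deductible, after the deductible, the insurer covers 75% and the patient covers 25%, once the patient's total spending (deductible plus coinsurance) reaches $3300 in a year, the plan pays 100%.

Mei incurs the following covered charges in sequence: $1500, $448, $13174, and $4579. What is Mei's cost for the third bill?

$2351.75

Bill 1, $1500: $615 to deductible, leaving $885; 25% of $885 = $221.25. Patient owes $836.25 (running OOP $836.25).
Bill 2, $448: deductible already satisfied, so patient's share is 25% × $448 = $112. Cost to patient: $112. OOP to date $948.25.
Bill 3, $13174: deductible met; 25% of $13174 = $3293.50. Adding that to $948.25 gives $4241.75, past the $3300 cap; patient pays only $3300 − $948.25 = $2351.75.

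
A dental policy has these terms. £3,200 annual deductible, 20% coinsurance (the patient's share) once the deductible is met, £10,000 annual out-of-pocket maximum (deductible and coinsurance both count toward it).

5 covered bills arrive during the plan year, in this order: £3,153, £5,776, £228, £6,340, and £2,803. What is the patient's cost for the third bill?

£45.60

Claim 1 — £3,153: fully absorbed by the deductible. Patient owes £3,153 (running OOP £3,153).
Claim 2 — £5,776: deductible takes £47, £5,729 remains; coinsurance £5,729 × 20% = £1,145.80. Patient owes £1,192.80 (running OOP £4,345.80).
Claim 3 — £228: 20% coinsurance on £228 = £45.60. Patient pays £45.60; OOP now £4,391.40.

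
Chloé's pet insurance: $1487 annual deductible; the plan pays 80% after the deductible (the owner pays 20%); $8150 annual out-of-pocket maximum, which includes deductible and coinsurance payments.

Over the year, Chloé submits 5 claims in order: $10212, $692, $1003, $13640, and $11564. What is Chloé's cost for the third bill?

$200.60

Claim 1 — $10212: deductible takes $1487, $8725 remains; coinsurance $8725 × 20% = $1745. Owner owes $3232 (running OOP $3232).
Claim 2 — $692: deductible already satisfied, so owner's share is 20% × $692 = $138.40. Cost to owner: $138.40. OOP to date $3370.40.
Claim 3 — $1003: deductible met; 20% of $1003 = $200.60. Cost to owner: $200.60. OOP to date $3571.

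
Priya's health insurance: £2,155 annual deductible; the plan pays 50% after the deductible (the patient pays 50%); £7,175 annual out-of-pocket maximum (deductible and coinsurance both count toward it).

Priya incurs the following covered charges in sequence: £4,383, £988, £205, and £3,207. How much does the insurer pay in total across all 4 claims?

£3,314

Claim 1 (£4,383): £2,155 finishes the deductible; £2,228 goes to coinsurance; patient's 50% is £1,114. Patient owes £3,269 (running OOP £3,269). Insurer: £4,383 − £3,269 = £1,114.
Claim 2 (£988): deductible met; 50% of £988 = £494. Patient owes £494 (running OOP £3,763). Plan pays £988 − £494 = £494.
Claim 3 (£205): deductible met; 50% of £205 = £102.50. Patient owes £102.50 (running OOP £3,865.50). Insurer: £205 − £102.50 = £102.50.
Claim 4 (£3,207): deductible met; 50% of £3,207 = £1,603.50. Cost to patient: £1,603.50. OOP to date £5,469. Insurer: £3,207 − £1,603.50 = £1,603.50.
Insurer total: £1,114 + £494 + £102.50 + £1,603.50 = £3,314.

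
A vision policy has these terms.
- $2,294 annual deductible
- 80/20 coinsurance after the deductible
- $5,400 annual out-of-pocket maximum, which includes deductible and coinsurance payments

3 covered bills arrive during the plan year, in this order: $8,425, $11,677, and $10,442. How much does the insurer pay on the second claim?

#1 ($8,425): $2,294 to deductible, leaving $6,131; 20% of $6,131 = $1,226.20. Cost to member: $3,520.20. OOP to date $3,520.20. Insurer: $8,425 − $3,520.20 = $4,904.80.
#2 ($11,677): 20% coinsurance on $11,677 = $2,335.40. OOP would hit $5,855.60 > $5,400, so the cap limits the member to $5,400 − $3,520.20 = $1,879.80. Plan pays $11,677 − $1,879.80 = $9,797.20.

$9,797.20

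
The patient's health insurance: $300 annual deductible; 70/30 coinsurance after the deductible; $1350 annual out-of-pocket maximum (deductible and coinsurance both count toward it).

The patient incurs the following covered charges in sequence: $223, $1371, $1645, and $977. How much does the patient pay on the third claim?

Bill 1, $223: entire amount goes to the deductible. Patient owes $223 (running OOP $223).
Bill 2, $1371: deductible takes $77, $1294 remains; patient's 30% is $388.20. Patient owes $465.20 (running OOP $688.20).
Bill 3, $1645: deductible met; 30% of $1645 = $493.50. Patient owes $493.50 (running OOP $1181.70).

$493.50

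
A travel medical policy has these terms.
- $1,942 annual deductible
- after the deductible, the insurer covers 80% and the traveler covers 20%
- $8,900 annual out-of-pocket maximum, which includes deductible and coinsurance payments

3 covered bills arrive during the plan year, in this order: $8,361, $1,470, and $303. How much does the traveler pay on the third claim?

$60.60

Bill 1, $8,361: $1,942 finishes the deductible; $6,419 goes to coinsurance; traveler's 20% is $1,283.80. Cost to traveler: $3,225.80. OOP to date $3,225.80.
Bill 2, $1,470: deductible met; 20% of $1,470 = $294. Cost to traveler: $294. OOP to date $3,519.80.
Bill 3, $303: 20% coinsurance on $303 = $60.60. Traveler owes $60.60 (running OOP $3,580.40).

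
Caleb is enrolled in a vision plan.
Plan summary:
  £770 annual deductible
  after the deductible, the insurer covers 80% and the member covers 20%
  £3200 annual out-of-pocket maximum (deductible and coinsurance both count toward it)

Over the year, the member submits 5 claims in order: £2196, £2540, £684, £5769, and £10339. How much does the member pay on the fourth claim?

#1 (£2196): £770 to deductible, leaving £1426; coinsurance £1426 × 20% = £285.20. Member pays £1055.20; OOP now £1055.20.
#2 (£2540): deductible already satisfied, so member's share is 20% × £2540 = £508. Member owes £508 (running OOP £1563.20).
#3 (£684): deductible met; 20% of £684 = £136.80. Cost to member: £136.80. OOP to date £1700.
#4 (£5769): deductible met; 20% of £5769 = £1153.80. Member owes £1153.80 (running OOP £2853.80).

£1153.80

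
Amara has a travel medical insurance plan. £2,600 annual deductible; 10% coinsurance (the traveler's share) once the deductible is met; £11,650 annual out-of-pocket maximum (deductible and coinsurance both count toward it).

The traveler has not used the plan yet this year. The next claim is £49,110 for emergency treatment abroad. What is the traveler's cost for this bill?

The full £2,600 deductible is still open; £2,600 of this bill applies to it.
After the £2,600 deductible portion, £49,110 − £2,600 = £46,510 is subject to coinsurance.
Traveler's 10% share of £46,510 is £4,651.
That puts the traveler's cost at £2,600 + £4,651 = £7,251 before any cap.
Year-to-date out-of-pocket becomes £0 + £7,251 = £7,251, still under the £11,650 maximum, so no cap applies.

£7,251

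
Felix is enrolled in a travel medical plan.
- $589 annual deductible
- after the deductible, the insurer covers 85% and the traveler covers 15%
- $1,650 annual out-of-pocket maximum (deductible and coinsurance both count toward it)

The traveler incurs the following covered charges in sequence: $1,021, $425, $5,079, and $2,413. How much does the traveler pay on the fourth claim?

$170.60

Bill 1, $1,021: $589 to deductible, leaving $432; traveler's 15% is $64.80. Traveler owes $653.80 (running OOP $653.80).
Bill 2, $425: deductible already satisfied, so traveler's share is 15% × $425 = $63.75. Traveler owes $63.75 (running OOP $717.55).
Bill 3, $5,079: deductible already satisfied, so traveler's share is 15% × $5,079 = $761.85. Traveler owes $761.85 (running OOP $1,479.40).
Bill 4, $2,413: 15% coinsurance on $2,413 = $361.95. Adding that to $1,479.40 gives $1,841.35, past the $1,650 cap; traveler pays only $1,650 − $1,479.40 = $170.60.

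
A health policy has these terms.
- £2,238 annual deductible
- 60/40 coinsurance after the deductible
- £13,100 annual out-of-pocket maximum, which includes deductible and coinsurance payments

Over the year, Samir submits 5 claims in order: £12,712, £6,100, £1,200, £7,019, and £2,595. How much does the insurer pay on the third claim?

£720

Claim 1 — £12,712: deductible takes £2,238, £10,474 remains; patient's 40% is £4,189.60. Patient pays £6,427.60; OOP now £6,427.60. Insurer: £12,712 − £6,427.60 = £6,284.40.
Claim 2 — £6,100: 40% coinsurance on £6,100 = £2,440. Patient pays £2,440; OOP now £8,867.60. Insurer: £6,100 − £2,440 = £3,660.
Claim 3 — £1,200: deductible already satisfied, so patient's share is 40% × £1,200 = £480. Patient pays £480; OOP now £9,347.60. Plan pays £1,200 − £480 = £720.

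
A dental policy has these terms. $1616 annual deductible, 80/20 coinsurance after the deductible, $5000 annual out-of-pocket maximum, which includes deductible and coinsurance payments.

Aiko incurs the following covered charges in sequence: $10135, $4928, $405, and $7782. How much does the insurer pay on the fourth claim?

$7168.40

#1 ($10135): $1616 finishes the deductible; $8519 goes to coinsurance; coinsurance $8519 × 20% = $1703.80. Patient pays $3319.80; OOP now $3319.80. Insurer: $10135 − $3319.80 = $6815.20.
#2 ($4928): deductible met; 20% of $4928 = $985.60. Cost to patient: $985.60. OOP to date $4305.40. Plan pays $4928 − $985.60 = $3942.40.
#3 ($405): deductible already satisfied, so patient's share is 20% × $405 = $81. Patient pays $81; OOP now $4386.40. Plan pays $405 − $81 = $324.
#4 ($7782): deductible already satisfied, so patient's share is 20% × $7782 = $1556.40. OOP would hit $5942.80 > $5000, so the cap limits the patient to $5000 − $4386.40 = $613.60. Insurer: $7782 − $613.60 = $7168.40.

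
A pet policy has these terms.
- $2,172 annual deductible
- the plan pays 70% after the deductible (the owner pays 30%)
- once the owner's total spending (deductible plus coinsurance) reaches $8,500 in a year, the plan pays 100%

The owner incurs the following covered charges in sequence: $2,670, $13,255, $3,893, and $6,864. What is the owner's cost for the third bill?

$1,167.90

Claim 1 — $2,670: deductible takes $2,172, $498 remains; coinsurance $498 × 30% = $149.40. Owner pays $2,321.40; OOP now $2,321.40.
Claim 2 — $13,255: deductible met; 30% of $13,255 = $3,976.50. Owner pays $3,976.50; OOP now $6,297.90.
Claim 3 — $3,893: deductible already satisfied, so owner's share is 30% × $3,893 = $1,167.90. Owner pays $1,167.90; OOP now $7,465.80.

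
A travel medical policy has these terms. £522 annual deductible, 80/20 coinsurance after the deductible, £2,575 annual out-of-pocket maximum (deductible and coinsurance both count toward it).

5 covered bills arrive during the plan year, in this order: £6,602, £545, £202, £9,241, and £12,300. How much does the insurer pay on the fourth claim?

£8,553.40

Bill 1, £6,602: deductible takes £522, £6,080 remains; 20% of £6,080 = £1,216. Traveler owes £1,738 (running OOP £1,738). Plan pays £6,602 − £1,738 = £4,864.
Bill 2, £545: 20% coinsurance on £545 = £109. Cost to traveler: £109. OOP to date £1,847. Insurer: £545 − £109 = £436.
Bill 3, £202: deductible met; 20% of £202 = £40.40. Cost to traveler: £40.40. OOP to date £1,887.40. Insurer: £202 − £40.40 = £161.60.
Bill 4, £9,241: 20% coinsurance on £9,241 = £1,848.20. Adding that to £1,887.40 gives £3,735.60, past the £2,575 cap; traveler pays only £2,575 − £1,887.40 = £687.60. Insurer: £9,241 − £687.60 = £8,553.40.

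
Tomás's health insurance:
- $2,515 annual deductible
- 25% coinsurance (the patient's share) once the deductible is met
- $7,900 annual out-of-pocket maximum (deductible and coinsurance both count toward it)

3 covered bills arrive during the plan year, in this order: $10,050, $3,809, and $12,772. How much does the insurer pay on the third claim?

Claim 1 ($10,050): $2,515 to deductible, leaving $7,535; patient's 25% is $1,883.75. Patient pays $4,398.75; OOP now $4,398.75. Plan pays $10,050 − $4,398.75 = $5,651.25.
Claim 2 ($3,809): deductible met; 25% of $3,809 = $952.25. Patient pays $952.25; OOP now $5,351. Plan pays $3,809 − $952.25 = $2,856.75.
Claim 3 ($12,772): 25% coinsurance on $12,772 = $3,193. That would push OOP to $8,544, over the $7,900 cap, so patient pays $7,900 − $5,351 = $2,549. Insurer: $12,772 − $2,549 = $10,223.

$10,223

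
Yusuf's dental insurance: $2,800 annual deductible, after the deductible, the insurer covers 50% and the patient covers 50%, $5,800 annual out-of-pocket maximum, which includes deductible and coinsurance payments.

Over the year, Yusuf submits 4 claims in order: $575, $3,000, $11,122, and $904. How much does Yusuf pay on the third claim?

$2,612.50

Claim 1 — $575: entire amount goes to the deductible. Patient pays $575; OOP now $575.
Claim 2 — $3,000: deductible takes $2,225, $775 remains; coinsurance $775 × 50% = $387.50. Patient pays $2,612.50; OOP now $3,187.50.
Claim 3 — $11,122: deductible already satisfied, so patient's share is 50% × $11,122 = $5,561. Adding that to $3,187.50 gives $8,748.50, past the $5,800 cap; patient pays only $5,800 − $3,187.50 = $2,612.50.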